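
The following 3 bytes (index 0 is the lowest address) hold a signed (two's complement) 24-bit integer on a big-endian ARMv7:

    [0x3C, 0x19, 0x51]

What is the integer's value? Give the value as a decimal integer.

Big-endian stores the most-significant byte at the lowest address.
The bytes are already most-significant first: 0x3C1951.
0x3C1951 = 3938641.

3938641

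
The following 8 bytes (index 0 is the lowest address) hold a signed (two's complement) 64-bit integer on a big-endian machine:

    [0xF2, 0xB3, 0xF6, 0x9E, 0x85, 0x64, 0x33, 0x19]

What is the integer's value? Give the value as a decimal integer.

-958151134996581607

Big-endian stores the most-significant byte at the lowest address.
The bytes are already most-significant first: 0xF2B3F69E85643319.
Top bit is set, so as a signed 64-bit value this is 0xF2B3F69E85643319 − 2^64 = -958151134996581607.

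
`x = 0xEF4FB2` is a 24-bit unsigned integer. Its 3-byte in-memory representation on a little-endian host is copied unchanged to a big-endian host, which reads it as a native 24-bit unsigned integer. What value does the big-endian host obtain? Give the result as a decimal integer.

Stored little-endian, the bytes at ascending addresses are B2 4F EF.
Read back as big-endian, the last byte is least significant, giving 0xB24FEF.
0xB24FEF = 11685871.

11685871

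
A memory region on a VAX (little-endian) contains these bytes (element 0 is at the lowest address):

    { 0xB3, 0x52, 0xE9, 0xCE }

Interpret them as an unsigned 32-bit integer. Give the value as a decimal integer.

3471397555

Little-endian: lowest address holds the least-significant byte.
Reassemble most-significant byte first: CE E9 52 B3 → 0xCEE952B3.
0xCEE952B3 = 3471397555.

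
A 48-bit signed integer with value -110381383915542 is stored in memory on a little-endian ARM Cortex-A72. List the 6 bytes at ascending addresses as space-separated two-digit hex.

EA 67 D2 D4 9B 9B

Two's complement of -110381383915542 in 48 bits: 110381383915542 = 0x64642B2D9816; invert → 0x9B9BD4D267E9; add 1 → 0x9B9BD4D267EA.
Split into bytes (most-significant first): 9B 9B D4 D2 67 EA.
In little-endian order the low byte comes first in memory.
So at ascending addresses the bytes are EA 67 D2 D4 9B 9B.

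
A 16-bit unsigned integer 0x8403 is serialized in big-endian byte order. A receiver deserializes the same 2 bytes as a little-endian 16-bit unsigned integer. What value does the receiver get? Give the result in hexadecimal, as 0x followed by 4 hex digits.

Stored big-endian, the bytes at ascending addresses are 84 03.
Read back as little-endian, the first byte is least significant, giving 0x0384.

0x0384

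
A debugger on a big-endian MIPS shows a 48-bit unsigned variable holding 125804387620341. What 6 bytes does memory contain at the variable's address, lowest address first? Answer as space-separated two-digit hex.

72 6B 1D D5 D5 F5

125804387620341 in hexadecimal, padded to 48 bits, is 0x726B1DD5D5F5.
Split into bytes (most-significant first): 72 6B 1D D5 D5 F5.
In big-endian order the high byte comes first in memory.
So the memory order matches the most-significant-first order: 72 6B 1D D5 D5 F5.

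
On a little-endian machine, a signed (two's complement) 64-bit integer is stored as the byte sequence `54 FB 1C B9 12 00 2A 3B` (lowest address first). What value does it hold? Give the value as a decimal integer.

Little-endian stores the least-significant byte at the lowest address.
Reassemble most-significant byte first: 3B 2A 00 12 B9 1C FB 54 → 0x3B2A0012B91CFB54.
0x3B2A0012B91CFB54 = 4263220077674691412.

4263220077674691412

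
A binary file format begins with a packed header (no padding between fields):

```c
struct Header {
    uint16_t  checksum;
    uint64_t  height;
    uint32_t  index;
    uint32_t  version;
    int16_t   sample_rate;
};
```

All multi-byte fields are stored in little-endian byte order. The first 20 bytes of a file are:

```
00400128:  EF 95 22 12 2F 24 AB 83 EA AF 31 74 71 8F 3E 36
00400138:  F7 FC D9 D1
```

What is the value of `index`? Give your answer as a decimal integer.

2406577201

`index` follows `checksum` (2 B), `height` (8 B), so it starts at offset 2 + 8 = 10 and occupies 4 bytes.
Bytes at offsets 10..13: 31 74 71 8F.
In little-endian order the low byte comes first in memory.
Reassemble most-significant byte first: 8F 71 74 31 → 0x8F717431.
0x8F717431 = 2406577201.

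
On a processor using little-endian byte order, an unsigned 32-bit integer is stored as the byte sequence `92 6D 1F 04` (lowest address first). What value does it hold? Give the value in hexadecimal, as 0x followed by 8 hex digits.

0x041F6D92

Little-endian stores the least-significant byte at the lowest address.
Reassemble most-significant byte first: 04 1F 6D 92 → 0x041F6D92.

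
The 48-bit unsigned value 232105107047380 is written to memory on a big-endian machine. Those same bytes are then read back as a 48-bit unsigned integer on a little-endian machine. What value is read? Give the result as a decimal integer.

233935932889555

232105107047380 in 48-bit hexadecimal is 0xD3192E74C3D4.
Stored big-endian, the bytes at ascending addresses are D3 19 2E 74 C3 D4.
Read back as little-endian, the first byte is least significant, giving 0xD4C3742E19D3.
0xD4C3742E19D3 = 233935932889555.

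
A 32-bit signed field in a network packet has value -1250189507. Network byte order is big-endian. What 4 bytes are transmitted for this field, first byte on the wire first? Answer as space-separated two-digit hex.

B5 7B 9F 3D

Two's complement of -1250189507 in 32 bits: 1250189507 = 0x4A8460C3; invert → 0xB57B9F3C; add 1 → 0xB57B9F3D.
Split into bytes (most-significant first): B5 7B 9F 3D.
Big-endian: lowest address holds the most-significant byte.
So the memory order matches the most-significant-first order: B5 7B 9F 3D.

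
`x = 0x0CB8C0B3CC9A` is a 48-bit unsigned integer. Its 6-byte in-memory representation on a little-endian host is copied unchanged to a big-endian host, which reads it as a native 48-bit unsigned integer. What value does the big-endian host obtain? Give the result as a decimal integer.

Stored little-endian, the bytes at ascending addresses are 9A CC B3 C0 B8 0C.
Read back as big-endian, the last byte is least significant, giving 0x9ACCB3C0B80C.
0x9ACCB3C0B80C = 170203979757580.

170203979757580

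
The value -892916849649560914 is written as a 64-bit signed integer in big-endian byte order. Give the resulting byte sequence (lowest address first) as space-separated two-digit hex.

F3 9B B8 DB 2A AD 52 AE

Two's complement of -892916849649560914 in 64 bits: 892916849649560914 = 0x0C644724D552AD52; invert → 0xF39BB8DB2AAD52AD; add 1 → 0xF39BB8DB2AAD52AE.
Split into bytes (most-significant first): F3 9B B8 DB 2A AD 52 AE.
In big-endian order the high byte comes first in memory.
So the memory order matches the most-significant-first order: F3 9B B8 DB 2A AD 52 AE.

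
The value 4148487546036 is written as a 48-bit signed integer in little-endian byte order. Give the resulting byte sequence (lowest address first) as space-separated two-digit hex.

B4 64 20 E5 C5 03

4148487546036 in hexadecimal, padded to 48 bits, is 0x03C5E52064B4.
Split into bytes (most-significant first): 03 C5 E5 20 64 B4.
In little-endian order the low byte comes first in memory.
So at ascending addresses the bytes are B4 64 20 E5 C5 03.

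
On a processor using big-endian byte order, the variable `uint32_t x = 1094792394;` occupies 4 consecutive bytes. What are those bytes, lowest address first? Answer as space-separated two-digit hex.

41 41 34 CA

1094792394 in hexadecimal, padded to 32 bits, is 0x414134CA.
Split into bytes (most-significant first): 41 41 34 CA.
Big-endian stores the most-significant byte at the lowest address.
So the memory order matches the most-significant-first order: 41 41 34 CA.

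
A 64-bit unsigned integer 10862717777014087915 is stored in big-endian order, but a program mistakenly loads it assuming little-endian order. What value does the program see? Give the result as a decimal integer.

10862717777014087915 in 64-bit hexadecimal is 0x96C02043DA3EE0EB.
Stored big-endian, the bytes at ascending addresses are 96 C0 20 43 DA 3E E0 EB.
Read back as little-endian, the first byte is least significant, giving 0xEBE03EDA4320C096.
0xEBE03EDA4320C096 = 16996654100846264470.

16996654100846264470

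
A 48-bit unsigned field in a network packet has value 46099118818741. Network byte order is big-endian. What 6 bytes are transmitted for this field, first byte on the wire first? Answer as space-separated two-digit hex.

29 ED 49 9A 05 B5

46099118818741 in hexadecimal, padded to 48 bits, is 0x29ED499A05B5.
Split into bytes (most-significant first): 29 ED 49 9A 05 B5.
In big-endian order the high byte comes first in memory.
So the memory order matches the most-significant-first order: 29 ED 49 9A 05 B5.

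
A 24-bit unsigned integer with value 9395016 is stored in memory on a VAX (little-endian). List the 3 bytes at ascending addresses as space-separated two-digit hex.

9395016 in hexadecimal, padded to 24 bits, is 0x8F5B48.
Split into bytes (most-significant first): 8F 5B 48.
In little-endian order the low byte comes first in memory.
So at ascending addresses the bytes are 48 5B 8F.

48 5B 8F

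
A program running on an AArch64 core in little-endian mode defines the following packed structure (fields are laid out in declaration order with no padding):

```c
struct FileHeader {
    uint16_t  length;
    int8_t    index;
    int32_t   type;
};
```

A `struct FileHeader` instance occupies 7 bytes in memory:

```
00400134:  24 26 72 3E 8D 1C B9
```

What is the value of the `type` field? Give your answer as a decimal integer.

-1189311170

`type` follows `length` (2 B), `index` (1 B), so it starts at offset 2 + 1 = 3 and occupies 4 bytes.
Bytes at offsets 3..6: 3E 8D 1C B9.
In little-endian order the low byte comes first in memory.
Reassemble most-significant byte first: B9 1C 8D 3E → 0xB91C8D3E.
Top bit is set, so as a signed 32-bit value this is 0xB91C8D3E − 2^32 = -1189311170.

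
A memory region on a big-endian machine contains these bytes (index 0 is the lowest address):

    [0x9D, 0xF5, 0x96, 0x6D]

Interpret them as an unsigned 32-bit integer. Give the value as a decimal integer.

Big-endian stores the most-significant byte at the lowest address.
The bytes are already most-significant first: 0x9DF5966D.
0x9DF5966D = 2650117741.

2650117741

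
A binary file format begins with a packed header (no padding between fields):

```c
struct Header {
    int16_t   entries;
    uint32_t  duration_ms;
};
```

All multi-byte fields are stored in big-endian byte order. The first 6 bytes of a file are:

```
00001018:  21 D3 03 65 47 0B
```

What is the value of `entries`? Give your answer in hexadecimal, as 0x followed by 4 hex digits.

0x21D3

`entries` is the first field, at byte offset 0, occupying 2 bytes.
Bytes at offsets 0..1: 21 D3.
In big-endian order the high byte comes first in memory.
The bytes are already most-significant first: 0x21D3.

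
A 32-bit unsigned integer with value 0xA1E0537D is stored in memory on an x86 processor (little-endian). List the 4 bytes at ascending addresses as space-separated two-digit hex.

7D 53 E0 A1

Split into bytes (most-significant first): A1 E0 53 7D.
Little-endian stores the least-significant byte at the lowest address.
So at ascending addresses the bytes are 7D 53 E0 A1.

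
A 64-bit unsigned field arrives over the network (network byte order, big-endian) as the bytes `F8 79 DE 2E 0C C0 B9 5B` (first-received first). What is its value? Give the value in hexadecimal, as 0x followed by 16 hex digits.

In big-endian order the high byte comes first in memory.
The bytes are already most-significant first: 0xF879DE2E0CC0B95B.

0xF879DE2E0CC0B95B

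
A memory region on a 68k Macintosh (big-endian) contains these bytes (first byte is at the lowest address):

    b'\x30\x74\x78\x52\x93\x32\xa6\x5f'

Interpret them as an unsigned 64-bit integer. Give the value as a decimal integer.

In big-endian order the high byte comes first in memory.
The bytes are already most-significant first: 0x307478529332A65F.
0x307478529332A65F = 3491547907171198559.

3491547907171198559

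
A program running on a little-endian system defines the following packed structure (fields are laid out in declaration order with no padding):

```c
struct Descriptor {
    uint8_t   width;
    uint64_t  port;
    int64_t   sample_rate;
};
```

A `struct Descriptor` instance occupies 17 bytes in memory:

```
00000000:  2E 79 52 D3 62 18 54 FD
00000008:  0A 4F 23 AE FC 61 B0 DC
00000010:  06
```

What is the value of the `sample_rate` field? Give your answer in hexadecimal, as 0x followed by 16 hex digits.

0x06DCB061FCAE234F

`sample_rate` follows `width` (1 B), `port` (8 B), so it starts at offset 1 + 8 = 9 and occupies 8 bytes.
Bytes at offsets 9..16: 4F 23 AE FC 61 B0 DC 06.
In little-endian order the low byte comes first in memory.
Reassemble most-significant byte first: 06 DC B0 61 FC AE 23 4F → 0x06DCB061FCAE234F.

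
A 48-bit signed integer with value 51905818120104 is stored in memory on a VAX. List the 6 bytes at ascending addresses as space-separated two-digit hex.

A8 CF D9 43 35 2F

51905818120104 in hexadecimal, padded to 48 bits, is 0x2F3543D9CFA8.
Split into bytes (most-significant first): 2F 35 43 D9 CF A8.
Little-endian: lowest address holds the least-significant byte.
So at ascending addresses the bytes are A8 CF D9 43 35 2F.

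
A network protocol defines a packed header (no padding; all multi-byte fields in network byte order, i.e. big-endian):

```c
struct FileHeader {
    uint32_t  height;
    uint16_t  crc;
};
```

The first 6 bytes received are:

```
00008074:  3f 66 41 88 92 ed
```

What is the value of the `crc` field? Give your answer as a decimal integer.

37613

`crc` follows `height` (4 bytes), so it starts at byte offset 4 and occupies 2 bytes.
Bytes at offsets 4..5: 92 ED.
Big-endian: lowest address holds the most-significant byte.
The bytes are already most-significant first: 0x92ED.
0x92ED = 37613.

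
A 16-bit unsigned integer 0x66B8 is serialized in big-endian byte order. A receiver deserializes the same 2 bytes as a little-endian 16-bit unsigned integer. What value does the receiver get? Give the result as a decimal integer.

Stored big-endian, the bytes at ascending addresses are 66 B8.
Read back as little-endian, the first byte is least significant, giving 0xB866.
0xB866 = 47206.

47206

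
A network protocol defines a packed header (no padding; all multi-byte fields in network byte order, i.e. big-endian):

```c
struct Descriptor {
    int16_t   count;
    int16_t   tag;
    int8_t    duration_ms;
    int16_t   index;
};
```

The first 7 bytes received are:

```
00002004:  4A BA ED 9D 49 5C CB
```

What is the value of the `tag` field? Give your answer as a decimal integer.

-4707

`tag` follows `count` (2 bytes), so it starts at byte offset 2 and occupies 2 bytes.
Bytes at offsets 2..3: ED 9D.
Big-endian: lowest address holds the most-significant byte.
The bytes are already most-significant first: 0xED9D.
Top bit is set, so as a signed 16-bit value this is 0xED9D − 2^16 = -4707.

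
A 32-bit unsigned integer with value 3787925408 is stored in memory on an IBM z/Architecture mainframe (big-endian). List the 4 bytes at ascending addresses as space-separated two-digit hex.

E1 C7 27 A0

3787925408 in hexadecimal, padded to 32 bits, is 0xE1C727A0.
Split into bytes (most-significant first): E1 C7 27 A0.
Big-endian stores the most-significant byte at the lowest address.
So the memory order matches the most-significant-first order: E1 C7 27 A0.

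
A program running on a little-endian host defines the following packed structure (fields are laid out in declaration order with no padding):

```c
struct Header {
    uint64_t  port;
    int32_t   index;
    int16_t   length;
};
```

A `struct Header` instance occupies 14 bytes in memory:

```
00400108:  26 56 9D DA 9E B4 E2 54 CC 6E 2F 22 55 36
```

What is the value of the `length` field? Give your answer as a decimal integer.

13909

`length` follows `port` (8 B), `index` (4 B), so it starts at offset 8 + 4 = 12 and occupies 2 bytes.
Bytes at offsets 12..13: 55 36.
In little-endian order the low byte comes first in memory.
Reassemble most-significant byte first: 36 55 → 0x3655.
0x3655 = 13909.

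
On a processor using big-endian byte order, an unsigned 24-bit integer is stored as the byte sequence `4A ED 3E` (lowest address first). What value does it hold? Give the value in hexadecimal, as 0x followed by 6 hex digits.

Big-endian: lowest address holds the most-significant byte.
The bytes are already most-significant first: 0x4AED3E.

0x4AED3E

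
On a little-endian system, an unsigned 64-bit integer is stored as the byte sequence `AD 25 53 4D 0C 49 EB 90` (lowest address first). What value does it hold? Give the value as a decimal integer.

10442520478174356909

Little-endian stores the least-significant byte at the lowest address.
Reassemble most-significant byte first: 90 EB 49 0C 4D 53 25 AD → 0x90EB490C4D5325AD.
0x90EB490C4D5325AD = 10442520478174356909.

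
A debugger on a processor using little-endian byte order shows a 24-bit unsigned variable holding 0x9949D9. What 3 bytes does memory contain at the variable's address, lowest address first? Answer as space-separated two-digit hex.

D9 49 99

Split into bytes (most-significant first): 99 49 D9.
Little-endian stores the least-significant byte at the lowest address.
So at ascending addresses the bytes are D9 49 99.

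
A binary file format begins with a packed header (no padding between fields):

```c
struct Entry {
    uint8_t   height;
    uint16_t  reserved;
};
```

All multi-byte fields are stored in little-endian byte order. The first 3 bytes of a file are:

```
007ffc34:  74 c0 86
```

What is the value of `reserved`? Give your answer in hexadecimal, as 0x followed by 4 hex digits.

`reserved` follows `height` (1 byte), so it starts at byte offset 1 and occupies 2 bytes.
Bytes at offsets 1..2: C0 86.
In little-endian order the low byte comes first in memory.
Reassemble most-significant byte first: 86 C0 → 0x86C0.

0x86C0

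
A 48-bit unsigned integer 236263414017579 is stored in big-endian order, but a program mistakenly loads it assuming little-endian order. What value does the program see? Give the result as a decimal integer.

48030038155734

236263414017579 in 48-bit hexadecimal is 0xD6E15CDDAE2B.
Stored big-endian, the bytes at ascending addresses are D6 E1 5C DD AE 2B.
Read back as little-endian, the first byte is least significant, giving 0x2BAEDD5CE1D6.
0x2BAEDD5CE1D6 = 48030038155734.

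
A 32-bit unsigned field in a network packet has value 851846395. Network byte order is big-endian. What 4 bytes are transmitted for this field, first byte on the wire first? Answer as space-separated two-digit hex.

851846395 in hexadecimal, padded to 32 bits, is 0x32C624FB.
Split into bytes (most-significant first): 32 C6 24 FB.
Big-endian: lowest address holds the most-significant byte.
So the memory order matches the most-significant-first order: 32 C6 24 FB.

32 C6 24 FB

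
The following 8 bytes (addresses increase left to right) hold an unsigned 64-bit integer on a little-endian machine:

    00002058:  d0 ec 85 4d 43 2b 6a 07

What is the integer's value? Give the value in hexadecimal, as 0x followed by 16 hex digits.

0x076A2B434D85ECD0

Little-endian: lowest address holds the least-significant byte.
Reassemble most-significant byte first: 07 6A 2B 43 4D 85 EC D0 → 0x076A2B434D85ECD0.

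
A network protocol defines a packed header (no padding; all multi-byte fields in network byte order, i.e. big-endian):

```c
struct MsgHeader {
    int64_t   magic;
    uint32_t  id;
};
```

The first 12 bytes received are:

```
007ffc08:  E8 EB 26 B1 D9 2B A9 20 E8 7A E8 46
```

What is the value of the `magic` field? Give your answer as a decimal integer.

-1663193092088682208

`magic` is the first field, at byte offset 0, occupying 8 bytes.
Bytes at offsets 0..7: E8 EB 26 B1 D9 2B A9 20.
Big-endian: lowest address holds the most-significant byte.
The bytes are already most-significant first: 0xE8EB26B1D92BA920.
Top bit is set, so as a signed 64-bit value this is 0xE8EB26B1D92BA920 − 2^64 = -1663193092088682208.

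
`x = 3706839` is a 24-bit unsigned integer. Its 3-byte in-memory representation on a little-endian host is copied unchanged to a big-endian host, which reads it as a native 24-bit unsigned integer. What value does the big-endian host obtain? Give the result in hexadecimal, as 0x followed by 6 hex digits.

3706839 in 24-bit hexadecimal is 0x388FD7.
Stored little-endian, the bytes at ascending addresses are D7 8F 38.
Read back as big-endian, the last byte is least significant, giving 0xD78F38.

0xD78F38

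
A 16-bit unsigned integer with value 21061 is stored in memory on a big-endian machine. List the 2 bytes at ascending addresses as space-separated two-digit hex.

21061 in hexadecimal, padded to 16 bits, is 0x5245.
Split into bytes (most-significant first): 52 45.
In big-endian order the high byte comes first in memory.
So the memory order matches the most-significant-first order: 52 45.

52 45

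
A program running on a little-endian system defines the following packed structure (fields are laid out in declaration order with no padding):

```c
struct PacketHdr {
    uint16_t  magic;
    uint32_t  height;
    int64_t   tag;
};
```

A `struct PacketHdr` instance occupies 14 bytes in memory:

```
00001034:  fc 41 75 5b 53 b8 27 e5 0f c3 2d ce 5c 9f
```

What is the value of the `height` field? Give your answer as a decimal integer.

3092470645

`height` follows `magic` (2 bytes), so it starts at byte offset 2 and occupies 4 bytes.
Bytes at offsets 2..5: 75 5B 53 B8.
Little-endian stores the least-significant byte at the lowest address.
Reassemble most-significant byte first: B8 53 5B 75 → 0xB8535B75.
0xB8535B75 = 3092470645.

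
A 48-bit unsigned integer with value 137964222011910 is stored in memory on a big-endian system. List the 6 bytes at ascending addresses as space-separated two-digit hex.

7D 7A 4C 71 DA 06

137964222011910 in hexadecimal, padded to 48 bits, is 0x7D7A4C71DA06.
Split into bytes (most-significant first): 7D 7A 4C 71 DA 06.
Big-endian stores the most-significant byte at the lowest address.
So the memory order matches the most-significant-first order: 7D 7A 4C 71 DA 06.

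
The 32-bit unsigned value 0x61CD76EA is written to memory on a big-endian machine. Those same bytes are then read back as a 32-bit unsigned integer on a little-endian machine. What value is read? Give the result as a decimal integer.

Stored big-endian, the bytes at ascending addresses are 61 CD 76 EA.
Read back as little-endian, the first byte is least significant, giving 0xEA76CD61.
0xEA76CD61 = 3933654369.

3933654369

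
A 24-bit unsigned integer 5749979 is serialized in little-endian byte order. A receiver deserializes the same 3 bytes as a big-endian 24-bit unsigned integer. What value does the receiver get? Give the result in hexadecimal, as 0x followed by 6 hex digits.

0xDBBC57

5749979 in 24-bit hexadecimal is 0x57BCDB.
Stored little-endian, the bytes at ascending addresses are DB BC 57.
Read back as big-endian, the last byte is least significant, giving 0xDBBC57.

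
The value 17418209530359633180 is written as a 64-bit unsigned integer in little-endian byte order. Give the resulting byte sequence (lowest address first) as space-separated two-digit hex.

17418209530359633180 in hexadecimal, padded to 64 bits, is 0xF1B9E9484068D51C.
Split into bytes (most-significant first): F1 B9 E9 48 40 68 D5 1C.
Little-endian: lowest address holds the least-significant byte.
So at ascending addresses the bytes are 1C D5 68 40 48 E9 B9 F1.

1C D5 68 40 48 E9 B9 F1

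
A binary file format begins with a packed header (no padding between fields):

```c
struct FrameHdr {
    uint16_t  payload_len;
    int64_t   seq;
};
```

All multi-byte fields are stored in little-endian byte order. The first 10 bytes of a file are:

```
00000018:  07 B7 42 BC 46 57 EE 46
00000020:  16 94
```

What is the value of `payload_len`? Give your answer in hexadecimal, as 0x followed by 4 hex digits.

`payload_len` is the first field, at byte offset 0, occupying 2 bytes.
Bytes at offsets 0..1: 07 B7.
In little-endian order the low byte comes first in memory.
Reassemble most-significant byte first: B7 07 → 0xB707.

0xB707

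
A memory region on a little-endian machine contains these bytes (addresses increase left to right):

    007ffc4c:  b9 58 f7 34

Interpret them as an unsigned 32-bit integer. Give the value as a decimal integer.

888625337

In little-endian order the low byte comes first in memory.
Reassemble most-significant byte first: 34 F7 58 B9 → 0x34F758B9.
0x34F758B9 = 888625337.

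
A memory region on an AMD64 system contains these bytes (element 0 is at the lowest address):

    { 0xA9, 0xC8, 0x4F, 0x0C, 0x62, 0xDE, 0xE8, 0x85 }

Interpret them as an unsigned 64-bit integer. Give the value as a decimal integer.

9649206714336004265

Little-endian stores the least-significant byte at the lowest address.
Reassemble most-significant byte first: 85 E8 DE 62 0C 4F C8 A9 → 0x85E8DE620C4FC8A9.
0x85E8DE620C4FC8A9 = 9649206714336004265.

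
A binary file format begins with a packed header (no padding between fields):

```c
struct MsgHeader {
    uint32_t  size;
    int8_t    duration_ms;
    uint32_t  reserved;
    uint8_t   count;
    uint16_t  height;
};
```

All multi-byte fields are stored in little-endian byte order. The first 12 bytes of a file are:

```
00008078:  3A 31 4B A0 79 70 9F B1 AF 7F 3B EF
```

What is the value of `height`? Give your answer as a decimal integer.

61243

`height` follows `size` (4 B), `duration_ms` (1 B), `reserved` (4 B), `count` (1 B), so it starts at offset 4 + 1 + 4 + 1 = 10 and occupies 2 bytes.
Bytes at offsets 10..11: 3B EF.
Little-endian: lowest address holds the least-significant byte.
Reassemble most-significant byte first: EF 3B → 0xEF3B.
0xEF3B = 61243.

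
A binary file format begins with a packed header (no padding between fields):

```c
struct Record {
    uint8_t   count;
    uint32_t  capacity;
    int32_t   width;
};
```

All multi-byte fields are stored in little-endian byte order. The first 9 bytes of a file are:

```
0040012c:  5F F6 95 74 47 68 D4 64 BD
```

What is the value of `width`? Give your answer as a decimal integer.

`width` follows `count` (1 B), `capacity` (4 B), so it starts at offset 1 + 4 = 5 and occupies 4 bytes.
Bytes at offsets 5..8: 68 D4 64 BD.
Little-endian stores the least-significant byte at the lowest address.
Reassemble most-significant byte first: BD 64 D4 68 → 0xBD64D468.
Top bit is set, so as a signed 32-bit value this is 0xBD64D468 − 2^32 = -1117465496.

-1117465496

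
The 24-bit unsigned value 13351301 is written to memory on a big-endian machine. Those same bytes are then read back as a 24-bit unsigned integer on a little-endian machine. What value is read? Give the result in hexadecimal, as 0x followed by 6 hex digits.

13351301 in 24-bit hexadecimal is 0xCBB985.
Stored big-endian, the bytes at ascending addresses are CB B9 85.
Read back as little-endian, the first byte is least significant, giving 0x85B9CB.

0x85B9CB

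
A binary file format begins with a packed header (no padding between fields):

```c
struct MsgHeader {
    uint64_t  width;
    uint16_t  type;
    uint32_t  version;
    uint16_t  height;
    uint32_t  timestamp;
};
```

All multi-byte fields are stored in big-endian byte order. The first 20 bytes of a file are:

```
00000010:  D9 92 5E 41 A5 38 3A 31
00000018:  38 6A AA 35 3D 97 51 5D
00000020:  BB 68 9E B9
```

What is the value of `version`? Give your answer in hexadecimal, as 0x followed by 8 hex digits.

0xAA353D97

`version` follows `width` (8 B), `type` (2 B), so it starts at offset 8 + 2 = 10 and occupies 4 bytes.
Bytes at offsets 10..13: AA 35 3D 97.
Big-endian: lowest address holds the most-significant byte.
The bytes are already most-significant first: 0xAA353D97.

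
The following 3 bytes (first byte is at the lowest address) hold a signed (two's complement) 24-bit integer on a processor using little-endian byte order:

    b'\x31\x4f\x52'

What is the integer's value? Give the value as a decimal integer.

In little-endian order the low byte comes first in memory.
Reassemble most-significant byte first: 52 4F 31 → 0x524F31.
0x524F31 = 5394225.

5394225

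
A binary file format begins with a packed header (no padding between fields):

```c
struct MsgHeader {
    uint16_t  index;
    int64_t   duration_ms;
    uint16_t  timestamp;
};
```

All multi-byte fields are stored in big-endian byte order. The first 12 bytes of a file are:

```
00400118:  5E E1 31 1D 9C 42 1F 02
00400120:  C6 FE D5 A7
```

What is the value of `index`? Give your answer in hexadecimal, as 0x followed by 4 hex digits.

`index` is the first field, at byte offset 0, occupying 2 bytes.
Bytes at offsets 0..1: 5E E1.
Big-endian stores the most-significant byte at the lowest address.
The bytes are already most-significant first: 0x5EE1.

0x5EE1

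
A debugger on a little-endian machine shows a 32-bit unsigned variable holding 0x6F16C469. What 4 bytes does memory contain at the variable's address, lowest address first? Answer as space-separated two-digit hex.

69 C4 16 6F

Split into bytes (most-significant first): 6F 16 C4 69.
Little-endian: lowest address holds the least-significant byte.
So at ascending addresses the bytes are 69 C4 16 6F.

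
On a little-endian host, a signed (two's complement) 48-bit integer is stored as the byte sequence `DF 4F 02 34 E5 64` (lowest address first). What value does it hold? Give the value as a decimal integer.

110935582855135

In little-endian order the low byte comes first in memory.
Reassemble most-significant byte first: 64 E5 34 02 4F DF → 0x64E534024FDF.
0x64E534024FDF = 110935582855135.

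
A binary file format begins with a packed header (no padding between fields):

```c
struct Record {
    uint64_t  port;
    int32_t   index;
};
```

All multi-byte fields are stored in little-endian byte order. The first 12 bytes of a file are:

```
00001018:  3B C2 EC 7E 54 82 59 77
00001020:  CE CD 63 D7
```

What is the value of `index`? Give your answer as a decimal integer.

-681325106

`index` follows `port` (8 bytes), so it starts at byte offset 8 and occupies 4 bytes.
Bytes at offsets 8..11: CE CD 63 D7.
Little-endian stores the least-significant byte at the lowest address.
Reassemble most-significant byte first: D7 63 CD CE → 0xD763CDCE.
Top bit is set, so as a signed 32-bit value this is 0xD763CDCE − 2^32 = -681325106.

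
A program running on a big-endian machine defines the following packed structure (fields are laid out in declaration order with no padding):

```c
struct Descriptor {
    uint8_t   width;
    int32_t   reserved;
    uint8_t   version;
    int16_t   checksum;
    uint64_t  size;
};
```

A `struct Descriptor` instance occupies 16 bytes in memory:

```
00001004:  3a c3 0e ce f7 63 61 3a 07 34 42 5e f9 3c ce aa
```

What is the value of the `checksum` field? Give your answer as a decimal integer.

`checksum` follows `width` (1 B), `reserved` (4 B), `version` (1 B), so it starts at offset 1 + 4 + 1 = 6 and occupies 2 bytes.
Bytes at offsets 6..7: 61 3A.
Big-endian: lowest address holds the most-significant byte.
The bytes are already most-significant first: 0x613A.
0x613A = 24890.

24890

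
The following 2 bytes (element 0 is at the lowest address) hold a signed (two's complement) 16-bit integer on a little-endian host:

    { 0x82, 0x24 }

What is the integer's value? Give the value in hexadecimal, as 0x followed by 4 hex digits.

0x2482

In little-endian order the low byte comes first in memory.
Reassemble most-significant byte first: 24 82 → 0x2482.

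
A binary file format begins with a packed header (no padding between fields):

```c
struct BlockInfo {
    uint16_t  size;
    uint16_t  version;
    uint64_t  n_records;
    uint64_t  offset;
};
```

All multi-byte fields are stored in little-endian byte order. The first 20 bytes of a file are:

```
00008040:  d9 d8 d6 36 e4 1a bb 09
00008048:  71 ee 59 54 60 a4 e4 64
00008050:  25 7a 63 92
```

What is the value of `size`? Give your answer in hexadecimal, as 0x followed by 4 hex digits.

0xD8D9

`size` is the first field, at byte offset 0, occupying 2 bytes.
Bytes at offsets 0..1: D9 D8.
In little-endian order the low byte comes first in memory.
Reassemble most-significant byte first: D8 D9 → 0xD8D9.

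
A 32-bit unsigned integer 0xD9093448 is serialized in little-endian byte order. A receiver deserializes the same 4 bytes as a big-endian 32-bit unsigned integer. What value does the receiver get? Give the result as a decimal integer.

1211369945

Stored little-endian, the bytes at ascending addresses are 48 34 09 D9.
Read back as big-endian, the last byte is least significant, giving 0x483409D9.
0x483409D9 = 1211369945.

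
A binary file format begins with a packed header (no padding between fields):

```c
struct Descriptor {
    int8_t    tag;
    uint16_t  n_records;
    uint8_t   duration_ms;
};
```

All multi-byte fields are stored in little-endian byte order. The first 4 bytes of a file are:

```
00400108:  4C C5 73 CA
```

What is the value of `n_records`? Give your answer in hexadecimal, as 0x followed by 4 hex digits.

`n_records` follows `tag` (1 byte), so it starts at byte offset 1 and occupies 2 bytes.
Bytes at offsets 1..2: C5 73.
In little-endian order the low byte comes first in memory.
Reassemble most-significant byte first: 73 C5 → 0x73C5.

0x73C5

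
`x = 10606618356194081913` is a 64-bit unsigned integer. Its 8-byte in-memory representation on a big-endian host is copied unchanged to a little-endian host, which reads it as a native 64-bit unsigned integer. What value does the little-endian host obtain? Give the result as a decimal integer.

8789924612495848083

10606618356194081913 in 64-bit hexadecimal is 0x93324732DD15FC79.
Stored big-endian, the bytes at ascending addresses are 93 32 47 32 DD 15 FC 79.
Read back as little-endian, the first byte is least significant, giving 0x79FC15DD32473293.
0x79FC15DD32473293 = 8789924612495848083.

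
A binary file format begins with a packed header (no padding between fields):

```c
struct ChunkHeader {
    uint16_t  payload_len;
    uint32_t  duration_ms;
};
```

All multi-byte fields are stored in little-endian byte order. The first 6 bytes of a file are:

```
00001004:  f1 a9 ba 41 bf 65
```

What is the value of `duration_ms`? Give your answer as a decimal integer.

`duration_ms` follows `payload_len` (2 bytes), so it starts at byte offset 2 and occupies 4 bytes.
Bytes at offsets 2..5: BA 41 BF 65.
In little-endian order the low byte comes first in memory.
Reassemble most-significant byte first: 65 BF 41 BA → 0x65BF41BA.
0x65BF41BA = 1707033018.

1707033018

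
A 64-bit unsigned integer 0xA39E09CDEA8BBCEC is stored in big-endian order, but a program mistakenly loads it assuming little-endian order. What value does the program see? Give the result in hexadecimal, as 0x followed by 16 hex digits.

Stored big-endian, the bytes at ascending addresses are A3 9E 09 CD EA 8B BC EC.
Read back as little-endian, the first byte is least significant, giving 0xECBC8BEACD099EA3.

0xECBC8BEACD099EA3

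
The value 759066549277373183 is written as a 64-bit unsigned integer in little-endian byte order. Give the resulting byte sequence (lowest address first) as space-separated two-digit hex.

759066549277373183 in hexadecimal, padded to 64 bits, is 0x0A88BF013E8F32FF.
Split into bytes (most-significant first): 0A 88 BF 01 3E 8F 32 FF.
In little-endian order the low byte comes first in memory.
So at ascending addresses the bytes are FF 32 8F 3E 01 BF 88 0A.

FF 32 8F 3E 01 BF 88 0A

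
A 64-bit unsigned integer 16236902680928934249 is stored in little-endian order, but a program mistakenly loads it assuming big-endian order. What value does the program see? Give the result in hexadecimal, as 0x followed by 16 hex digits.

16236902680928934249 in 64-bit hexadecimal is 0xE15510F6255B5969.
Stored little-endian, the bytes at ascending addresses are 69 59 5B 25 F6 10 55 E1.
Read back as big-endian, the last byte is least significant, giving 0x69595B25F61055E1.

0x69595B25F61055E1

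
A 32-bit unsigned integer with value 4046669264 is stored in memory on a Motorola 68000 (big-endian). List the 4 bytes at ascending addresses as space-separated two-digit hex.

4046669264 in hexadecimal, padded to 32 bits, is 0xF13345D0.
Split into bytes (most-significant first): F1 33 45 D0.
Big-endian: lowest address holds the most-significant byte.
So the memory order matches the most-significant-first order: F1 33 45 D0.

F1 33 45 D0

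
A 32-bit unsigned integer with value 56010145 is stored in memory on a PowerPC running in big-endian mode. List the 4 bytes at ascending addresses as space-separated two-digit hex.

56010145 in hexadecimal, padded to 32 bits, is 0x0356A5A1.
Split into bytes (most-significant first): 03 56 A5 A1.
Big-endian: lowest address holds the most-significant byte.
So the memory order matches the most-significant-first order: 03 56 A5 A1.

03 56 A5 A1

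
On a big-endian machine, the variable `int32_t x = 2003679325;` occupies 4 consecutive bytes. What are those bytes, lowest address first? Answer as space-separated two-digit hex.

77 6D B8 5D

2003679325 in hexadecimal, padded to 32 bits, is 0x776DB85D.
Split into bytes (most-significant first): 77 6D B8 5D.
Big-endian: lowest address holds the most-significant byte.
So the memory order matches the most-significant-first order: 77 6D B8 5D.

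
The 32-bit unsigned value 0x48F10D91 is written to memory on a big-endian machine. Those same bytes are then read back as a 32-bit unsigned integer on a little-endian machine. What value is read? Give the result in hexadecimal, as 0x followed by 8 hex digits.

0x910DF148

Stored big-endian, the bytes at ascending addresses are 48 F1 0D 91.
Read back as little-endian, the first byte is least significant, giving 0x910DF148.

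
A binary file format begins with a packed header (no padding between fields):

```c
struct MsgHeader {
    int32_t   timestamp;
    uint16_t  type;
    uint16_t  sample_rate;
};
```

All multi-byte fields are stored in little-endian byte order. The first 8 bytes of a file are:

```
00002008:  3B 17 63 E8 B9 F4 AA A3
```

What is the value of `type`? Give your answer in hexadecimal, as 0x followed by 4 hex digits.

0xF4B9

`type` follows `timestamp` (4 bytes), so it starts at byte offset 4 and occupies 2 bytes.
Bytes at offsets 4..5: B9 F4.
In little-endian order the low byte comes first in memory.
Reassemble most-significant byte first: F4 B9 → 0xF4B9.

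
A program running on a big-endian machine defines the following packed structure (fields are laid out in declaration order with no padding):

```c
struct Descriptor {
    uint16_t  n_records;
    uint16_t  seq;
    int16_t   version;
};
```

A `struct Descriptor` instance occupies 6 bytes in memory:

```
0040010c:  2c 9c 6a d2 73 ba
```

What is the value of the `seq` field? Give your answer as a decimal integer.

27346

`seq` follows `n_records` (2 bytes), so it starts at byte offset 2 and occupies 2 bytes.
Bytes at offsets 2..3: 6A D2.
In big-endian order the high byte comes first in memory.
The bytes are already most-significant first: 0x6AD2.
0x6AD2 = 27346.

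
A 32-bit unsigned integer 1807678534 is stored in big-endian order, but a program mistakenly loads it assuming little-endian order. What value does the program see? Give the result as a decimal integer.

1807678534 in 32-bit hexadecimal is 0x6BBEFC46.
Stored big-endian, the bytes at ascending addresses are 6B BE FC 46.
Read back as little-endian, the first byte is least significant, giving 0x46FCBE6B.
0x46FCBE6B = 1190968939.

1190968939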